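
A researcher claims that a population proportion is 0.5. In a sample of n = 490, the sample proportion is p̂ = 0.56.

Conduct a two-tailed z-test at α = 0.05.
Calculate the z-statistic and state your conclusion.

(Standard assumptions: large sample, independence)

Answer: z = 2.6563, reject H₀

Derivation:
H₀: p = 0.5, H₁: p ≠ 0.5
Standard error: SE = √(p₀(1-p₀)/n) = √(0.5×0.5/490) = 0.022588
z-statistic: z = (p̂ - p₀)/SE = (0.56 - 0.5)/0.022588 = 2.6563
Critical value: z_0.025 = ±1.960
p-value = 0.0079
Decision: reject H₀ at α = 0.05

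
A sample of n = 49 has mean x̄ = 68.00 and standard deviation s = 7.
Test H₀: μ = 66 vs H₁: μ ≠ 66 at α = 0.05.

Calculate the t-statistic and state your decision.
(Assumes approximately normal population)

Answer: t = 2.0000, fail to reject H₀

Derivation:
df = n - 1 = 48
SE = s/√n = 7/√49 = 1.0000
t = (x̄ - μ₀)/SE = (68.00 - 66)/1.0000 = 2.0000
Critical value: t_{0.025,48} = ±2.011
p-value ≈ 0.0512
Decision: fail to reject H₀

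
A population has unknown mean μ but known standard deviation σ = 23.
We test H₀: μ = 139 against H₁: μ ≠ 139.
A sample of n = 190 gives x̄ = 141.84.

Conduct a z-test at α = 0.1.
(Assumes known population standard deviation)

Answer: z = 1.7020, reject H₀

Derivation:
Standard error: SE = σ/√n = 23/√190 = 1.6686
z-statistic: z = (x̄ - μ₀)/SE = (141.84 - 139)/1.6686 = 1.7020
Critical value: ±1.645
p-value = 0.0888
Decision: reject H₀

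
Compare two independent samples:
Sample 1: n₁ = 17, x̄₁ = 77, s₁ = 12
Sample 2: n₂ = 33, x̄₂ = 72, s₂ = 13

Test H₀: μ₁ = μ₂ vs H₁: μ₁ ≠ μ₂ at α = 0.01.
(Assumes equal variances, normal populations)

Pooled variance: s²_p = [16×12² + 32×13²]/(48) = 160.6667
s_p = 12.6754
SE = s_p×√(1/n₁ + 1/n₂) = 12.6754×√(1/17 + 1/33) = 3.7841
t = (x̄₁ - x̄₂)/SE = (77 - 72)/3.7841 = 1.3213
df = 48, t-critical = ±2.682
Decision: fail to reject H₀

Answer: t = 1.3213, fail to reject H₀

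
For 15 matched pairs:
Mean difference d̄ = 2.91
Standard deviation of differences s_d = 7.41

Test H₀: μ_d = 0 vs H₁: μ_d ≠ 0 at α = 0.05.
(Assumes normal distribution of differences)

Answer: t = 1.5209, fail to reject H₀

Derivation:
df = n - 1 = 14
SE = s_d/√n = 7.41/√15 = 1.9133
t = d̄/SE = 2.91/1.9133 = 1.5209
Critical value: t_{0.025,14} = ±2.145
p-value ≈ 0.1505
Decision: fail to reject H₀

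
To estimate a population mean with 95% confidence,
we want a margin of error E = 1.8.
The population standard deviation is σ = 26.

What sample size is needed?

z_0.025 = 1.960
n = (z×σ/E)² = (1.960×26/1.8)²
n = 801.5190
Round up: n = 802

Answer: n = 802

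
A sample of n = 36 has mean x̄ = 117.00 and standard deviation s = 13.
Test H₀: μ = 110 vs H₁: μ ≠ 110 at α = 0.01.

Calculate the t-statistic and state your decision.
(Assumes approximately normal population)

df = n - 1 = 35
SE = s/√n = 13/√36 = 2.1667
t = (x̄ - μ₀)/SE = (117.00 - 110)/2.1667 = 3.2307
Critical value: t_{0.005,35} = ±2.724
p-value ≈ 0.0027
Decision: reject H₀

Answer: t = 3.2307, reject H₀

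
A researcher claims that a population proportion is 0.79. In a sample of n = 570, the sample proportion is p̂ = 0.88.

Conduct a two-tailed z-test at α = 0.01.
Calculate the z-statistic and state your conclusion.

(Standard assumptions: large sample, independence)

H₀: p = 0.79, H₁: p ≠ 0.79
Standard error: SE = √(p₀(1-p₀)/n) = √(0.79×0.21/570) = 0.017060
z-statistic: z = (p̂ - p₀)/SE = (0.88 - 0.79)/0.017060 = 5.2755
Critical value: z_0.005 = ±2.576
p-value < 0.0001
Decision: reject H₀ at α = 0.01

Answer: z = 5.2755, reject H₀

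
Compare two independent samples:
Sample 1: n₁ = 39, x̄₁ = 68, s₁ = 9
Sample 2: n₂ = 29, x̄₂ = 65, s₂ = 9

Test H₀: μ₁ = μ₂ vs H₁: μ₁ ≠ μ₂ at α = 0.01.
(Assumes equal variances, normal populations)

Pooled variance: s²_p = [38×9² + 28×9²]/(66) = 81.0000
s_p = 9.0000
SE = s_p×√(1/n₁ + 1/n₂) = 9.0000×√(1/39 + 1/29) = 2.2068
t = (x̄₁ - x̄₂)/SE = (68 - 65)/2.2068 = 1.3594
df = 66, t-critical = ±2.652
Decision: fail to reject H₀

Answer: t = 1.3594, fail to reject H₀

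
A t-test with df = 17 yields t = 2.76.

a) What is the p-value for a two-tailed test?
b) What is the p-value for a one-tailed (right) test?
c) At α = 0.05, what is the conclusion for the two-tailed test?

Answer: a) 0.0134, b) 0.0067, c) reject H₀

Derivation:
Using t-distribution with df = 17:
a) Two-tailed: p = 2×P(T > 2.76) = 0.0134
b) One-tailed: p = P(T > 2.76) = 0.0067
c) 0.0134 < 0.05, reject H₀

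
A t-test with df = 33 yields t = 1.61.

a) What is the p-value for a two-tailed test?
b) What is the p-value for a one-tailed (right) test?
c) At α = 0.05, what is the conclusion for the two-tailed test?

Using t-distribution with df = 33:
a) Two-tailed: p = 2×P(T > 1.61) = 0.1169
b) One-tailed: p = P(T > 1.61) = 0.0585
c) 0.1169 ≥ 0.05, fail to reject H₀

Answer: a) 0.1169, b) 0.0585, c) fail to reject H₀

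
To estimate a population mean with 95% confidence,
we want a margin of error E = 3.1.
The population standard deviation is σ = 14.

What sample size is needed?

Answer: n = 79

Derivation:
z_0.025 = 1.960
n = (z×σ/E)² = (1.960×14/3.1)²
n = 78.3511
Round up: n = 79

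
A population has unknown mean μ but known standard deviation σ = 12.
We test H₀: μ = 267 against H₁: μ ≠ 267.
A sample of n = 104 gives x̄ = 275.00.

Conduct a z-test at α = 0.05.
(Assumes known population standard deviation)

Answer: z = 6.7987, reject H₀

Derivation:
Standard error: SE = σ/√n = 12/√104 = 1.1767
z-statistic: z = (x̄ - μ₀)/SE = (275.00 - 267)/1.1767 = 6.7987
Critical value: ±1.960
p-value < 0.0001
Decision: reject H₀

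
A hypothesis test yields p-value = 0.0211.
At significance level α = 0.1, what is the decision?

Answer: reject H₀

Derivation:
Compare p-value to α:
0.0211 < 0.1
Decision: reject H₀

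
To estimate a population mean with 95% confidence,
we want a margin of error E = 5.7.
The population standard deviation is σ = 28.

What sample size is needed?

Answer: n = 93

Derivation:
z_0.025 = 1.960
n = (z×σ/E)² = (1.960×28/5.7)²
n = 92.6997
Round up: n = 93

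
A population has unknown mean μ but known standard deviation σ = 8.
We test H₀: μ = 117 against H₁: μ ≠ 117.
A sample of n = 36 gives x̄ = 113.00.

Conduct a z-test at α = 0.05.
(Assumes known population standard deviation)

Answer: z = -3.0001, reject H₀

Derivation:
Standard error: SE = σ/√n = 8/√36 = 1.3333
z-statistic: z = (x̄ - μ₀)/SE = (113.00 - 117)/1.3333 = -3.0001
Critical value: ±1.960
p-value = 0.0027
Decision: reject H₀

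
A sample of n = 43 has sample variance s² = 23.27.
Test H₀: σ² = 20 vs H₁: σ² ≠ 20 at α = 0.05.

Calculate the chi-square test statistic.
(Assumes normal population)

df = n - 1 = 42
χ² = (n-1)s²/σ₀² = 42×23.27/20 = 48.8670
Critical values: χ²_{0.975,42} = 25.999, χ²_{0.025,42} = 61.777
Rejection region: χ² < 25.999 or χ² > 61.777
Decision: fail to reject H₀

Answer: χ² = 48.8670, fail to reject H₀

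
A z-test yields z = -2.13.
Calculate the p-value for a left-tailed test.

For z = -2.13:
p = P(Z < -2.13) = Φ(-2.13) = 0.0166

Answer: p-value ≈ 0.0166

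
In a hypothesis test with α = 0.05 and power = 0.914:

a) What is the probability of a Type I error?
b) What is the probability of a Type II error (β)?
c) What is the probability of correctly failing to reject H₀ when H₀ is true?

Answer: a) 0.05, b) 0.086, c) 0.95

Derivation:
a) Type I error probability = α = 0.05
b) Power = P(reject H₀ | H₁ true) = 1 - β = 0.914, so Type II error probability = β = 1 - Power = 0.086
c) P(fail to reject H₀ | H₀ true) = 1 - α = 0.95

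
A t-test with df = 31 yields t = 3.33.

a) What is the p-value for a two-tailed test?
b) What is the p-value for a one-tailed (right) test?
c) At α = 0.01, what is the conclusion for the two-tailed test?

Answer: a) 0.0023, b) 0.0011, c) reject H₀

Derivation:
Using t-distribution with df = 31:
a) Two-tailed: p = 2×P(T > 3.33) = 0.0023
b) One-tailed: p = P(T > 3.33) = 0.0011
c) 0.0023 < 0.01, reject H₀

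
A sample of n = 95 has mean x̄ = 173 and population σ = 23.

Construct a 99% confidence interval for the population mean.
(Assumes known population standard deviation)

Confidence level: 99%, α = 0.01
z_0.005 = 2.576
SE = σ/√n = 23/√95 = 2.3598
Margin of error = 2.576 × 2.3598 = 6.0788
CI: x̄ ± margin = 173 ± 6.0788
CI: (166.9212, 179.0788)

Answer: (166.9212, 179.0788)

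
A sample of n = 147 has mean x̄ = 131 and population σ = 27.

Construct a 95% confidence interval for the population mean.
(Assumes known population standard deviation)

Confidence level: 95%, α = 0.05
z_0.025 = 1.960
SE = σ/√n = 27/√147 = 2.2269
Margin of error = 1.960 × 2.2269 = 4.3647
CI: x̄ ± margin = 131 ± 4.3647
CI: (126.6353, 135.3647)

Answer: (126.6353, 135.3647)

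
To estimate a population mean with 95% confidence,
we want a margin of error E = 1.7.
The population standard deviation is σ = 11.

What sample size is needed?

Answer: n = 161

Derivation:
z_0.025 = 1.960
n = (z×σ/E)² = (1.960×11/1.7)²
n = 160.8421
Round up: n = 161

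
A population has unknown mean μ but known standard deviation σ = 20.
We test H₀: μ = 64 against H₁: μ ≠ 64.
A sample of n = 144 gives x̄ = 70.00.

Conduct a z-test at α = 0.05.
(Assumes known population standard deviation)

Answer: z = 3.5999, reject H₀

Derivation:
Standard error: SE = σ/√n = 20/√144 = 1.6667
z-statistic: z = (x̄ - μ₀)/SE = (70.00 - 64)/1.6667 = 3.5999
Critical value: ±1.960
p-value = 0.0003
Decision: reject H₀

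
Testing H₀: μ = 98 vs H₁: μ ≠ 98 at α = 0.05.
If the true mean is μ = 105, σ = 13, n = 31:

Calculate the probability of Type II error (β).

Answer: β ≈ 0.1496

Derivation:
SE = σ/√n = 13/√31 = 2.3349
Critical values: μ₀ ± z_0.025×SE = 98 ± 1.960×2.3349
Acceptance region: (93.4236, 102.5764)
Under H₁ (μ = 105): z_high = (102.5764 - 105)/2.3349 = -1.0380, z_low = (93.4236 - 105)/2.3349 = -4.9580
β = P(not reject | H₁) = Φ(-1.0380) - Φ(-4.9580) ≈ 0.1496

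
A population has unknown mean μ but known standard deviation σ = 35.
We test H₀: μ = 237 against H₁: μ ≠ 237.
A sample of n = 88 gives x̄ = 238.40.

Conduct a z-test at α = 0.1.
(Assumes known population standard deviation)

Answer: z = 0.3752, fail to reject H₀

Derivation:
Standard error: SE = σ/√n = 35/√88 = 3.7310
z-statistic: z = (x̄ - μ₀)/SE = (238.40 - 237)/3.7310 = 0.3752
Critical value: ±1.645
p-value = 0.7075
Decision: fail to reject H₀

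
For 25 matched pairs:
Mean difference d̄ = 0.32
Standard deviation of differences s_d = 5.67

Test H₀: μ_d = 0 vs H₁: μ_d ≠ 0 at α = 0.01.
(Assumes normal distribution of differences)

Answer: t = 0.2822, fail to reject H₀

Derivation:
df = n - 1 = 24
SE = s_d/√n = 5.67/√25 = 1.1340
t = d̄/SE = 0.32/1.1340 = 0.2822
Critical value: t_{0.005,24} = ±2.797
p-value ≈ 0.7802
Decision: fail to reject H₀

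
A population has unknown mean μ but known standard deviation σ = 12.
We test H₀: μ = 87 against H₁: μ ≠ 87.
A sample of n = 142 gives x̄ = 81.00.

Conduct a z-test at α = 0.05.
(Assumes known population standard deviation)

Standard error: SE = σ/√n = 12/√142 = 1.0070
z-statistic: z = (x̄ - μ₀)/SE = (81.00 - 87)/1.0070 = -5.9583
Critical value: ±1.960
p-value < 0.0001
Decision: reject H₀

Answer: z = -5.9583, reject H₀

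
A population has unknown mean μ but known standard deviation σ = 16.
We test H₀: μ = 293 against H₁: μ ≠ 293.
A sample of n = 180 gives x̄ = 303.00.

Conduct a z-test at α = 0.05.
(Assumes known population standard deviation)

Standard error: SE = σ/√n = 16/√180 = 1.1926
z-statistic: z = (x̄ - μ₀)/SE = (303.00 - 293)/1.1926 = 8.3850
Critical value: ±1.960
p-value < 0.0001
Decision: reject H₀

Answer: z = 8.3850, reject H₀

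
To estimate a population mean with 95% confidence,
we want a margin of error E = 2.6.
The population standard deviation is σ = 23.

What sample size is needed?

z_0.025 = 1.960
n = (z×σ/E)² = (1.960×23/2.6)²
n = 300.6222
Round up: n = 301

Answer: n = 301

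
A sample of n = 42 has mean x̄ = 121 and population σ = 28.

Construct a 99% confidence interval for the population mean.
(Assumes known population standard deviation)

Answer: (109.8704, 132.1296)

Derivation:
Confidence level: 99%, α = 0.01
z_0.005 = 2.576
SE = σ/√n = 28/√42 = 4.3205
Margin of error = 2.576 × 4.3205 = 11.1296
CI: x̄ ± margin = 121 ± 11.1296
CI: (109.8704, 132.1296)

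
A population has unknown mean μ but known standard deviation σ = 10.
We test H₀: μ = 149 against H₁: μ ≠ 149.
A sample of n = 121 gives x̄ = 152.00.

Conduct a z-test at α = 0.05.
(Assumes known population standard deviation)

Answer: z = 3.3000, reject H₀

Derivation:
Standard error: SE = σ/√n = 10/√121 = 0.9091
z-statistic: z = (x̄ - μ₀)/SE = (152.00 - 149)/0.9091 = 3.3000
Critical value: ±1.960
p-value = 0.0010
Decision: reject H₀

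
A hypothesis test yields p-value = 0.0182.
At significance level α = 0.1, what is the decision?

Compare p-value to α:
0.0182 < 0.1
Decision: reject H₀

Answer: reject H₀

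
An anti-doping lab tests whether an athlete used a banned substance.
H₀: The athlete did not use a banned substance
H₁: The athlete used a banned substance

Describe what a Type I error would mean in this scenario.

Answer: Falsely accusing a clean athlete of doping

Derivation:
Type I error: rejecting H₀ when it is actually true (false positive).
Type II error: failing to reject H₀ when H₁ is actually true (false negative).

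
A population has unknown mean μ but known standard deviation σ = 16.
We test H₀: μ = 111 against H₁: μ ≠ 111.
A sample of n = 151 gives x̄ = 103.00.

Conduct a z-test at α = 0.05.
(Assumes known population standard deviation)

Answer: z = -6.1439, reject H₀

Derivation:
Standard error: SE = σ/√n = 16/√151 = 1.3021
z-statistic: z = (x̄ - μ₀)/SE = (103.00 - 111)/1.3021 = -6.1439
Critical value: ±1.960
p-value < 0.0001
Decision: reject H₀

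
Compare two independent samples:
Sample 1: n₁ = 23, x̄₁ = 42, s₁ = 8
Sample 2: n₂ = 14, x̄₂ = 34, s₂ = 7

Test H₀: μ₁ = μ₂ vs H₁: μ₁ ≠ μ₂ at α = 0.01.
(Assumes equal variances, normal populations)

Pooled variance: s²_p = [22×8² + 13×7²]/(35) = 58.4286
s_p = 7.6439
SE = s_p×√(1/n₁ + 1/n₂) = 7.6439×√(1/23 + 1/14) = 2.5911
t = (x̄₁ - x̄₂)/SE = (42 - 34)/2.5911 = 3.0875
df = 35, t-critical = ±2.724
Decision: reject H₀

Answer: t = 3.0875, reject H₀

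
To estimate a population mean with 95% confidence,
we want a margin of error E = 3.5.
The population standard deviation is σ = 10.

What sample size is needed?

Answer: n = 32

Derivation:
z_0.025 = 1.960
n = (z×σ/E)² = (1.960×10/3.5)²
n = 31.3600
Round up: n = 32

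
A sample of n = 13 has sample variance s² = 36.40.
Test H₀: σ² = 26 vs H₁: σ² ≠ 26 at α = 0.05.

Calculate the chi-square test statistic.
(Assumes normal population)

df = n - 1 = 12
χ² = (n-1)s²/σ₀² = 12×36.40/26 = 16.8000
Critical values: χ²_{0.975,12} = 4.404, χ²_{0.025,12} = 23.337
Rejection region: χ² < 4.404 or χ² > 23.337
Decision: fail to reject H₀

Answer: χ² = 16.8000, fail to reject H₀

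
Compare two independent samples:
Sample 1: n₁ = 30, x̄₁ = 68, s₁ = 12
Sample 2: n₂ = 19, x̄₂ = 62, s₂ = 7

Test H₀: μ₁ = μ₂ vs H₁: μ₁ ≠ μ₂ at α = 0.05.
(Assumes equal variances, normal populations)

Answer: t = 1.9726, fail to reject H₀

Derivation:
Pooled variance: s²_p = [29×12² + 18×7²]/(47) = 107.6170
s_p = 10.3739
SE = s_p×√(1/n₁ + 1/n₂) = 10.3739×√(1/30 + 1/19) = 3.0416
t = (x̄₁ - x̄₂)/SE = (68 - 62)/3.0416 = 1.9726
df = 47, t-critical = ±2.012
Decision: fail to reject H₀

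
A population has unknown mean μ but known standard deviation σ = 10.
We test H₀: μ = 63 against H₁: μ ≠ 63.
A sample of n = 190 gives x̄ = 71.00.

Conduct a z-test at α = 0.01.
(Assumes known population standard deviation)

Answer: z = 11.0269, reject H₀

Derivation:
Standard error: SE = σ/√n = 10/√190 = 0.7255
z-statistic: z = (x̄ - μ₀)/SE = (71.00 - 63)/0.7255 = 11.0269
Critical value: ±2.576
p-value < 0.0001
Decision: reject H₀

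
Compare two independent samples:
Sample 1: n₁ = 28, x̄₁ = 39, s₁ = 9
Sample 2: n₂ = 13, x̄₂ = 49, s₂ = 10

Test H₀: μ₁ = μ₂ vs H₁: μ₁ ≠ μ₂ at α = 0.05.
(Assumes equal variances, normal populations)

Answer: t = -3.1973, reject H₀

Derivation:
Pooled variance: s²_p = [27×9² + 12×10²]/(39) = 86.8462
s_p = 9.3191
SE = s_p×√(1/n₁ + 1/n₂) = 9.3191×√(1/28 + 1/13) = 3.1276
t = (x̄₁ - x̄₂)/SE = (39 - 49)/3.1276 = -3.1973
df = 39, t-critical = ±2.023
Decision: reject H₀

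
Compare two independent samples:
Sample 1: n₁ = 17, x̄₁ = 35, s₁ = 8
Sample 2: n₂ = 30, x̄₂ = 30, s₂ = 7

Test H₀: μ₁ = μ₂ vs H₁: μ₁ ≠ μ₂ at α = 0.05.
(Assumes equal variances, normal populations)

Answer: t = 2.2344, reject H₀

Derivation:
Pooled variance: s²_p = [16×8² + 29×7²]/(45) = 54.3333
s_p = 7.3711
SE = s_p×√(1/n₁ + 1/n₂) = 7.3711×√(1/17 + 1/30) = 2.2377
t = (x̄₁ - x̄₂)/SE = (35 - 30)/2.2377 = 2.2344
df = 45, t-critical = ±2.014
Decision: reject H₀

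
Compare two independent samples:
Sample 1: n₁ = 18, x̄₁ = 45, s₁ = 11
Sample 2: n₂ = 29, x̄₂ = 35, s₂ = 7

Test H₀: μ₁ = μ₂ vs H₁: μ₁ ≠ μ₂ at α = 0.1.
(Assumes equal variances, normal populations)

Pooled variance: s²_p = [17×11² + 28×7²]/(45) = 76.2000
s_p = 8.7293
SE = s_p×√(1/n₁ + 1/n₂) = 8.7293×√(1/18 + 1/29) = 2.6193
t = (x̄₁ - x̄₂)/SE = (45 - 35)/2.6193 = 3.8178
df = 45, t-critical = ±1.679
Decision: reject H₀

Answer: t = 3.8178, reject H₀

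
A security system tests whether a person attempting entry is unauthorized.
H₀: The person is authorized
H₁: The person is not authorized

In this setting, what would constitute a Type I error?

Type I error (α): Rejecting H₀ when H₀ is true
Type II error (β): Failing to reject H₀ when H₁ is true

Answer: Denying entry to an authorized person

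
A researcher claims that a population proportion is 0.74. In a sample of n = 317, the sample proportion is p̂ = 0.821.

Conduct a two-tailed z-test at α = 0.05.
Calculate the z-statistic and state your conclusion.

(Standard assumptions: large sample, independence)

H₀: p = 0.74, H₁: p ≠ 0.74
Standard error: SE = √(p₀(1-p₀)/n) = √(0.74×0.26/317) = 0.024636
z-statistic: z = (p̂ - p₀)/SE = (0.821 - 0.74)/0.024636 = 3.2879
Critical value: z_0.025 = ±1.960
p-value = 0.0010
Decision: reject H₀ at α = 0.05

Answer: z = 3.2879, reject H₀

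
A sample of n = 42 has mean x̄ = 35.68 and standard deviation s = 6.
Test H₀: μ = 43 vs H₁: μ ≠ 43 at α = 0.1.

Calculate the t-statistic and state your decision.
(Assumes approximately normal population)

Answer: t = -7.9067, reject H₀

Derivation:
df = n - 1 = 41
SE = s/√n = 6/√42 = 0.9258
t = (x̄ - μ₀)/SE = (35.68 - 43)/0.9258 = -7.9067
Critical value: t_{0.05,41} = ±1.683
p-value < 0.0001
Decision: reject H₀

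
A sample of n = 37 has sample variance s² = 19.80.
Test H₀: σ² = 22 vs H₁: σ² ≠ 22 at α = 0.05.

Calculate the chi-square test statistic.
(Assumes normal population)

df = n - 1 = 36
χ² = (n-1)s²/σ₀² = 36×19.80/22 = 32.4000
Critical values: χ²_{0.975,36} = 21.336, χ²_{0.025,36} = 54.437
Rejection region: χ² < 21.336 or χ² > 54.437
Decision: fail to reject H₀

Answer: χ² = 32.4000, fail to reject H₀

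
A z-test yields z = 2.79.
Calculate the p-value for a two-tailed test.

Answer: p-value ≈ 0.0053

Derivation:
For z = 2.79:
p = 2×P(Z > |2.79|) = 2×(1 - Φ(2.79)) = 0.0053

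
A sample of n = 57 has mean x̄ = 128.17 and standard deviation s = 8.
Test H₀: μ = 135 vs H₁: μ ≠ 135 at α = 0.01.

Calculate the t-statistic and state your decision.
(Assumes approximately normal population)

df = n - 1 = 56
SE = s/√n = 8/√57 = 1.0596
t = (x̄ - μ₀)/SE = (128.17 - 135)/1.0596 = -6.4458
Critical value: t_{0.005,56} = ±2.667
p-value < 0.0001
Decision: reject H₀

Answer: t = -6.4458, reject H₀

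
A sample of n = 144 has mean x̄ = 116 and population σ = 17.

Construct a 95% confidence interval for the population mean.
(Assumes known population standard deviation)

Answer: (113.2233, 118.7767)

Derivation:
Confidence level: 95%, α = 0.05
z_0.025 = 1.960
SE = σ/√n = 17/√144 = 1.4167
Margin of error = 1.960 × 1.4167 = 2.7767
CI: x̄ ± margin = 116 ± 2.7767
CI: (113.2233, 118.7767)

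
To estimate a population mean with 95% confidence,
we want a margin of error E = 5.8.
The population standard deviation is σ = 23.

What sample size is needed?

Answer: n = 61

Derivation:
z_0.025 = 1.960
n = (z×σ/E)² = (1.960×23/5.8)²
n = 60.4104
Round up: n = 61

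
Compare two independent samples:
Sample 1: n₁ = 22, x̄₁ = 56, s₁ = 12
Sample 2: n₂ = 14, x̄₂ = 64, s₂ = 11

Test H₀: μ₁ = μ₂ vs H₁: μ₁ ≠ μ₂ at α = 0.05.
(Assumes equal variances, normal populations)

Answer: t = -2.0124, fail to reject H₀

Derivation:
Pooled variance: s²_p = [21×12² + 13×11²]/(34) = 135.2059
s_p = 11.6278
SE = s_p×√(1/n₁ + 1/n₂) = 11.6278×√(1/22 + 1/14) = 3.9753
t = (x̄₁ - x̄₂)/SE = (56 - 64)/3.9753 = -2.0124
df = 34, t-critical = ±2.032
Decision: fail to reject H₀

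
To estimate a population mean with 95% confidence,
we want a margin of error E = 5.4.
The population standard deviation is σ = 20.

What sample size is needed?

z_0.025 = 1.960
n = (z×σ/E)² = (1.960×20/5.4)²
n = 52.6968
Round up: n = 53

Answer: n = 53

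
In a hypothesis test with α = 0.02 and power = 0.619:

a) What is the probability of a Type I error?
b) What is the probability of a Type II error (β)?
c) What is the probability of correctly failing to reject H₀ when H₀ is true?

a) Type I error probability = α = 0.02
b) Power = P(reject H₀ | H₁ true) = 1 - β = 0.619, so Type II error probability = β = 1 - Power = 0.381
c) P(fail to reject H₀ | H₀ true) = 1 - α = 0.98

Answer: a) 0.02, b) 0.381, c) 0.98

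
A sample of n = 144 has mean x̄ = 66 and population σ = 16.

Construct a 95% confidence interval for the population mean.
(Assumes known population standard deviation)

Answer: (63.3867, 68.6133)

Derivation:
Confidence level: 95%, α = 0.05
z_0.025 = 1.960
SE = σ/√n = 16/√144 = 1.3333
Margin of error = 1.960 × 1.3333 = 2.6133
CI: x̄ ± margin = 66 ± 2.6133
CI: (63.3867, 68.6133)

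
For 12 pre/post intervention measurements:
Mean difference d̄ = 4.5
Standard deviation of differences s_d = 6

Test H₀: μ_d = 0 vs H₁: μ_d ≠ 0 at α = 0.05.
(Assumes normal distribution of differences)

Answer: t = 2.5980, reject H₀

Derivation:
df = n - 1 = 11
SE = s_d/√n = 6/√12 = 1.7321
t = d̄/SE = 4.5/1.7321 = 2.5980
Critical value: t_{0.025,11} = ±2.201
p-value ≈ 0.0248
Decision: reject H₀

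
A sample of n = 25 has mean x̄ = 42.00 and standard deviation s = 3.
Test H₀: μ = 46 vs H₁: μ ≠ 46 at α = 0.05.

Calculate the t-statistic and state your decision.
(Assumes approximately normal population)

df = n - 1 = 24
SE = s/√n = 3/√25 = 0.6000
t = (x̄ - μ₀)/SE = (42.00 - 46)/0.6000 = -6.6667
Critical value: t_{0.025,24} = ±2.064
p-value < 0.0001
Decision: reject H₀

Answer: t = -6.6667, reject H₀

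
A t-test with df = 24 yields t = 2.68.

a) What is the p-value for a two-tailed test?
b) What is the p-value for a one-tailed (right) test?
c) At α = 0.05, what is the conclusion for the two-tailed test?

Using t-distribution with df = 24:
a) Two-tailed: p = 2×P(T > 2.68) = 0.0131
b) One-tailed: p = P(T > 2.68) = 0.0065
c) 0.0131 < 0.05, reject H₀

Answer: a) 0.0131, b) 0.0065, c) reject H₀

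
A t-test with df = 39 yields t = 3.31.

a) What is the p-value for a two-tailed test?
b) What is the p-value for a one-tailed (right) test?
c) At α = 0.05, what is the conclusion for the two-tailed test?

Using t-distribution with df = 39:
a) Two-tailed: p = 2×P(T > 3.31) = 0.0020
b) One-tailed: p = P(T > 3.31) = 0.0010
c) 0.0020 < 0.05, reject H₀

Answer: a) 0.0020, b) 0.0010, c) reject H₀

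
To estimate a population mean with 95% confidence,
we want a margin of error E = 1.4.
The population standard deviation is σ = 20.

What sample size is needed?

Answer: n = 784

Derivation:
z_0.025 = 1.960
n = (z×σ/E)² = (1.960×20/1.4)²
n = 784.0000
Already a whole number: n = 784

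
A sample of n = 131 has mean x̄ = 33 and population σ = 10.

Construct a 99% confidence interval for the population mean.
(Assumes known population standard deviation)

Answer: (30.7493, 35.2507)

Derivation:
Confidence level: 99%, α = 0.01
z_0.005 = 2.576
SE = σ/√n = 10/√131 = 0.8737
Margin of error = 2.576 × 0.8737 = 2.2507
CI: x̄ ± margin = 33 ± 2.2507
CI: (30.7493, 35.2507)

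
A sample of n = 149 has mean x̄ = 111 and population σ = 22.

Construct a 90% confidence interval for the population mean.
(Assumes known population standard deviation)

Confidence level: 90%, α = 0.1
z_0.05 = 1.645
SE = σ/√n = 22/√149 = 1.8023
Margin of error = 1.645 × 1.8023 = 2.9648
CI: x̄ ± margin = 111 ± 2.9648
CI: (108.0352, 113.9648)

Answer: (108.0352, 113.9648)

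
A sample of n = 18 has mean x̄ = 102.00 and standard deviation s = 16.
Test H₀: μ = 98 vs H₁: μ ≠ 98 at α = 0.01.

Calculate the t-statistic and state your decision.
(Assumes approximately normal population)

df = n - 1 = 17
SE = s/√n = 16/√18 = 3.7712
t = (x̄ - μ₀)/SE = (102.00 - 98)/3.7712 = 1.0607
Critical value: t_{0.005,17} = ±2.898
p-value ≈ 0.3037
Decision: fail to reject H₀

Answer: t = 1.0607, fail to reject H₀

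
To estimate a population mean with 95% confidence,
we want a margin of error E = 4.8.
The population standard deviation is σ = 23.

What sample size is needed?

Answer: n = 89

Derivation:
z_0.025 = 1.960
n = (z×σ/E)² = (1.960×23/4.8)²
n = 88.2034
Round up: n = 89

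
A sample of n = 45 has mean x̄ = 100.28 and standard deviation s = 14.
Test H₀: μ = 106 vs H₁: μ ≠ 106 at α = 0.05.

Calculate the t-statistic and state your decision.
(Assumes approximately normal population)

df = n - 1 = 44
SE = s/√n = 14/√45 = 2.0870
t = (x̄ - μ₀)/SE = (100.28 - 106)/2.0870 = -2.7408
Critical value: t_{0.025,44} = ±2.015
p-value ≈ 0.0088
Decision: reject H₀

Answer: t = -2.7408, reject H₀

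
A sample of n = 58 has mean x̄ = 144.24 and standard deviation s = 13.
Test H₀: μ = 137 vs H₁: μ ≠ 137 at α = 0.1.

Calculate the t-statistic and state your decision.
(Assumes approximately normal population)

df = n - 1 = 57
SE = s/√n = 13/√58 = 1.7070
t = (x̄ - μ₀)/SE = (144.24 - 137)/1.7070 = 4.2414
Critical value: t_{0.05,57} = ±1.672
p-value ≈ 0.0001
Decision: reject H₀

Answer: t = 4.2414, reject H₀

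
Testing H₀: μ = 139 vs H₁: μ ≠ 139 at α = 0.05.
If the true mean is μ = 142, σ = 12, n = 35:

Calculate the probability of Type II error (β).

Answer: β ≈ 0.6844

Derivation:
SE = σ/√n = 12/√35 = 2.0284
Critical values: μ₀ ± z_0.025×SE = 139 ± 1.960×2.0284
Acceptance region: (135.0243, 142.9757)
Under H₁ (μ = 142): z_high = (142.9757 - 142)/2.0284 = 0.4810, z_low = (135.0243 - 142)/2.0284 = -3.4390
β = P(not reject | H₁) = Φ(0.4810) - Φ(-3.4390) ≈ 0.6844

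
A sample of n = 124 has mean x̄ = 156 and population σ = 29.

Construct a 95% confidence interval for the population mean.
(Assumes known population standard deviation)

Confidence level: 95%, α = 0.05
z_0.025 = 1.960
SE = σ/√n = 29/√124 = 2.6043
Margin of error = 1.960 × 2.6043 = 5.1044
CI: x̄ ± margin = 156 ± 5.1044
CI: (150.8956, 161.1044)

Answer: (150.8956, 161.1044)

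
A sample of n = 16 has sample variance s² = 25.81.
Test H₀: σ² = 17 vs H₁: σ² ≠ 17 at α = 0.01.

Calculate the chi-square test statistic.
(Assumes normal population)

df = n - 1 = 15
χ² = (n-1)s²/σ₀² = 15×25.81/17 = 22.7735
Critical values: χ²_{0.995,15} = 4.601, χ²_{0.005,15} = 32.801
Rejection region: χ² < 4.601 or χ² > 32.801
Decision: fail to reject H₀

Answer: χ² = 22.7735, fail to reject H₀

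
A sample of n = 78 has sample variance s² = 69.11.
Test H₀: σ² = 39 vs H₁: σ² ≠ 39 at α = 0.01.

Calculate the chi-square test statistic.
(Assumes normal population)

df = n - 1 = 77
χ² = (n-1)s²/σ₀² = 77×69.11/39 = 136.4479
Critical values: χ²_{0.995,77} = 48.788, χ²_{0.005,77} = 112.704
Rejection region: χ² < 48.788 or χ² > 112.704
Decision: reject H₀

Answer: χ² = 136.4479, reject H₀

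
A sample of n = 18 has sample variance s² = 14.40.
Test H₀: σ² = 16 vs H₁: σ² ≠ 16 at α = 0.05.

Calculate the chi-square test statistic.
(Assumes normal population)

df = n - 1 = 17
χ² = (n-1)s²/σ₀² = 17×14.40/16 = 15.3000
Critical values: χ²_{0.975,17} = 7.564, χ²_{0.025,17} = 30.191
Rejection region: χ² < 7.564 or χ² > 30.191
Decision: fail to reject H₀

Answer: χ² = 15.3000, fail to reject H₀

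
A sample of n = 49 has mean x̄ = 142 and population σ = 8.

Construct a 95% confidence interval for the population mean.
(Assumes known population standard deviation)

Answer: (139.7599, 144.2401)

Derivation:
Confidence level: 95%, α = 0.05
z_0.025 = 1.960
SE = σ/√n = 8/√49 = 1.1429
Margin of error = 1.960 × 1.1429 = 2.2401
CI: x̄ ± margin = 142 ± 2.2401
CI: (139.7599, 144.2401)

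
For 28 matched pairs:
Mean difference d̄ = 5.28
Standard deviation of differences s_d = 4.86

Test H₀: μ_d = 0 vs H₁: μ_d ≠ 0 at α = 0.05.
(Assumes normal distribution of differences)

df = n - 1 = 27
SE = s_d/√n = 4.86/√28 = 0.9185
t = d̄/SE = 5.28/0.9185 = 5.7485
Critical value: t_{0.025,27} = ±2.052
p-value < 0.0001
Decision: reject H₀

Answer: t = 5.7485, reject H₀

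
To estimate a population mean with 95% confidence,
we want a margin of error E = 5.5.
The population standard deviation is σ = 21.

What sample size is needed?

Answer: n = 57

Derivation:
z_0.025 = 1.960
n = (z×σ/E)² = (1.960×21/5.5)²
n = 56.0048
Round up: n = 57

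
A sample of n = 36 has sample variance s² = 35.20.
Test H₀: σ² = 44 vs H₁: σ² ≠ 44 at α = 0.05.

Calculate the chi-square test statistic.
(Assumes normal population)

Answer: χ² = 28.0000, fail to reject H₀

Derivation:
df = n - 1 = 35
χ² = (n-1)s²/σ₀² = 35×35.20/44 = 28.0000
Critical values: χ²_{0.975,35} = 20.569, χ²_{0.025,35} = 53.203
Rejection region: χ² < 20.569 or χ² > 53.203
Decision: fail to reject H₀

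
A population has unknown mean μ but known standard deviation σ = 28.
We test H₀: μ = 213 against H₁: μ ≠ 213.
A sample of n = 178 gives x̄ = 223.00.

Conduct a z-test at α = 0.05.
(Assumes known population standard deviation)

Standard error: SE = σ/√n = 28/√178 = 2.0987
z-statistic: z = (x̄ - μ₀)/SE = (223.00 - 213)/2.0987 = 4.7649
Critical value: ±1.960
p-value < 0.0001
Decision: reject H₀

Answer: z = 4.7649, reject H₀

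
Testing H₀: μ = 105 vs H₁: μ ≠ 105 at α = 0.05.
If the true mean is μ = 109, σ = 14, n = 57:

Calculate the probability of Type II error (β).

SE = σ/√n = 14/√57 = 1.8543
Critical values: μ₀ ± z_0.025×SE = 105 ± 1.960×1.8543
Acceptance region: (101.3656, 108.6344)
Under H₁ (μ = 109): z_high = (108.6344 - 109)/1.8543 = -0.1972, z_low = (101.3656 - 109)/1.8543 = -4.1171
β = P(not reject | H₁) = Φ(-0.1972) - Φ(-4.1171) ≈ 0.4218

Answer: β ≈ 0.4218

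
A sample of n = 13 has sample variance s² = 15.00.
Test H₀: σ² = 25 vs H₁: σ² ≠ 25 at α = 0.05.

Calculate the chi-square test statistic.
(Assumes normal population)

Answer: χ² = 7.2000, fail to reject H₀

Derivation:
df = n - 1 = 12
χ² = (n-1)s²/σ₀² = 12×15.00/25 = 7.2000
Critical values: χ²_{0.975,12} = 4.404, χ²_{0.025,12} = 23.337
Rejection region: χ² < 4.404 or χ² > 23.337
Decision: fail to reject H₀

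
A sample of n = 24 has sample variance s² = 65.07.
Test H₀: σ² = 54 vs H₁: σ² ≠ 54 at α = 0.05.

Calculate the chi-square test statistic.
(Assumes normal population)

df = n - 1 = 23
χ² = (n-1)s²/σ₀² = 23×65.07/54 = 27.7150
Critical values: χ²_{0.975,23} = 11.689, χ²_{0.025,23} = 38.076
Rejection region: χ² < 11.689 or χ² > 38.076
Decision: fail to reject H₀

Answer: χ² = 27.7150, fail to reject H₀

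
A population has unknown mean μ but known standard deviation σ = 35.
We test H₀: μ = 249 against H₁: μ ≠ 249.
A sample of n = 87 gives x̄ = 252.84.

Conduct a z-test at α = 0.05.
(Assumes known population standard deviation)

Standard error: SE = σ/√n = 35/√87 = 3.7524
z-statistic: z = (x̄ - μ₀)/SE = (252.84 - 249)/3.7524 = 1.0233
Critical value: ±1.960
p-value = 0.3062
Decision: fail to reject H₀

Answer: z = 1.0233, fail to reject H₀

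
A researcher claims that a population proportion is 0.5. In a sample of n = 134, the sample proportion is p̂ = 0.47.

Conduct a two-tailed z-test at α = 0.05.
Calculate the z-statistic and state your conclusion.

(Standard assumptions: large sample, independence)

H₀: p = 0.5, H₁: p ≠ 0.5
Standard error: SE = √(p₀(1-p₀)/n) = √(0.5×0.5/134) = 0.043193
z-statistic: z = (p̂ - p₀)/SE = (0.47 - 0.5)/0.043193 = -0.6946
Critical value: z_0.025 = ±1.960
p-value = 0.4873
Decision: fail to reject H₀ at α = 0.05

Answer: z = -0.6946, fail to reject H₀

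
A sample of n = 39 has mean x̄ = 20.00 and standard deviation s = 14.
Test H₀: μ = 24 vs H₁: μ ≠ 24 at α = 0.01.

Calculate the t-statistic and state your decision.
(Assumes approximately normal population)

Answer: t = -1.7843, fail to reject H₀

Derivation:
df = n - 1 = 38
SE = s/√n = 14/√39 = 2.2418
t = (x̄ - μ₀)/SE = (20.00 - 24)/2.2418 = -1.7843
Critical value: t_{0.005,38} = ±2.712
p-value ≈ 0.0824
Decision: fail to reject H₀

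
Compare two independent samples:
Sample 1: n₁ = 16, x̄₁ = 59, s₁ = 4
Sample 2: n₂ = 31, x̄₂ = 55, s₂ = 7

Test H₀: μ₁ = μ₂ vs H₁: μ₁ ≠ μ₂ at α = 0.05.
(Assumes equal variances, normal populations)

Answer: t = 2.1079, reject H₀

Derivation:
Pooled variance: s²_p = [15×4² + 30×7²]/(45) = 38.0000
s_p = 6.1644
SE = s_p×√(1/n₁ + 1/n₂) = 6.1644×√(1/16 + 1/31) = 1.8976
t = (x̄₁ - x̄₂)/SE = (59 - 55)/1.8976 = 2.1079
df = 45, t-critical = ±2.014
Decision: reject H₀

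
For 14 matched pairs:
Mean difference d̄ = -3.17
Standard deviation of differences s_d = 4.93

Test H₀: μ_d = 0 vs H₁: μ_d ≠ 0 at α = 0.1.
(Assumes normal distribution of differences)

df = n - 1 = 13
SE = s_d/√n = 4.93/√14 = 1.3176
t = d̄/SE = -3.17/1.3176 = -2.4059
Critical value: t_{0.05,13} = ±1.771
p-value ≈ 0.0317
Decision: reject H₀

Answer: t = -2.4059, reject H₀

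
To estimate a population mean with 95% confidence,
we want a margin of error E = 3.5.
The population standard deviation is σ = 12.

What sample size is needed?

z_0.025 = 1.960
n = (z×σ/E)² = (1.960×12/3.5)²
n = 45.1584
Round up: n = 46

Answer: n = 46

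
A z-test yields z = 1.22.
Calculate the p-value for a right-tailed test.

Answer: p-value ≈ 0.1112

Derivation:
For z = 1.22:
p = P(Z > 1.22) = 1 - Φ(1.22) = 0.1112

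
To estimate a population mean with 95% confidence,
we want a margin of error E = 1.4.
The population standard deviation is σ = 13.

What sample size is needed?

Answer: n = 332

Derivation:
z_0.025 = 1.960
n = (z×σ/E)² = (1.960×13/1.4)²
n = 331.2400
Round up: n = 332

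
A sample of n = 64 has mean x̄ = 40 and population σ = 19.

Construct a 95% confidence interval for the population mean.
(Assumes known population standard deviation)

Confidence level: 95%, α = 0.05
z_0.025 = 1.960
SE = σ/√n = 19/√64 = 2.3750
Margin of error = 1.960 × 2.3750 = 4.6550
CI: x̄ ± margin = 40 ± 4.6550
CI: (35.3450, 44.6550)

Answer: (35.3450, 44.6550)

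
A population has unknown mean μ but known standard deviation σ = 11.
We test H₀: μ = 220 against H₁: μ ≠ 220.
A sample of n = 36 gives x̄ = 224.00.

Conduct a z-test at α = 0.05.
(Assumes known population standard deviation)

Answer: z = 2.1819, reject H₀

Derivation:
Standard error: SE = σ/√n = 11/√36 = 1.8333
z-statistic: z = (x̄ - μ₀)/SE = (224.00 - 220)/1.8333 = 2.1819
Critical value: ±1.960
p-value = 0.0291
Decision: reject H₀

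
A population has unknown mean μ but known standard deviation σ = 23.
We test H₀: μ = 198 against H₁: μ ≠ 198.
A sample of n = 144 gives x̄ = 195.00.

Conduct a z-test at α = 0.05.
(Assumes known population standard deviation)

Answer: z = -1.5652, fail to reject H₀

Derivation:
Standard error: SE = σ/√n = 23/√144 = 1.9167
z-statistic: z = (x̄ - μ₀)/SE = (195.00 - 198)/1.9167 = -1.5652
Critical value: ±1.960
p-value = 0.1175
Decision: fail to reject H₀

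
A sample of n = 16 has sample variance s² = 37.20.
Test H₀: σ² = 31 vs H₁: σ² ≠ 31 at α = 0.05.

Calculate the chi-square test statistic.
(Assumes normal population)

df = n - 1 = 15
χ² = (n-1)s²/σ₀² = 15×37.20/31 = 18.0000
Critical values: χ²_{0.975,15} = 6.262, χ²_{0.025,15} = 27.488
Rejection region: χ² < 6.262 or χ² > 27.488
Decision: fail to reject H₀

Answer: χ² = 18.0000, fail to reject H₀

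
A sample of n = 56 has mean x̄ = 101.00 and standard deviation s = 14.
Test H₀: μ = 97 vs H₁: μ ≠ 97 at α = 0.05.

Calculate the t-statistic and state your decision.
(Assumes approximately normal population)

df = n - 1 = 55
SE = s/√n = 14/√56 = 1.8708
t = (x̄ - μ₀)/SE = (101.00 - 97)/1.8708 = 2.1381
Critical value: t_{0.025,55} = ±2.004
p-value ≈ 0.0370
Decision: reject H₀

Answer: t = 2.1381, reject H₀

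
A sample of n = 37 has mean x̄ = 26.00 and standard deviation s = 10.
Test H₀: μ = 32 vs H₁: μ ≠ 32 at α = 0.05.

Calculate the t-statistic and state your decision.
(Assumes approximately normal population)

df = n - 1 = 36
SE = s/√n = 10/√37 = 1.6440
t = (x̄ - μ₀)/SE = (26.00 - 32)/1.6440 = -3.6496
Critical value: t_{0.025,36} = ±2.028
p-value ≈ 0.0008
Decision: reject H₀

Answer: t = -3.6496, reject H₀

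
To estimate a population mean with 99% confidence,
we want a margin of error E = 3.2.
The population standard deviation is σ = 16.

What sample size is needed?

z_0.005 = 2.576
n = (z×σ/E)² = (2.576×16/3.2)²
n = 165.8944
Round up: n = 166

Answer: n = 166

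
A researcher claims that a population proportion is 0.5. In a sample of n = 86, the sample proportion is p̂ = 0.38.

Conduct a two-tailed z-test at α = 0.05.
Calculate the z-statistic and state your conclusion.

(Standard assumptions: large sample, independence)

H₀: p = 0.5, H₁: p ≠ 0.5
Standard error: SE = √(p₀(1-p₀)/n) = √(0.5×0.5/86) = 0.053916
z-statistic: z = (p̂ - p₀)/SE = (0.38 - 0.5)/0.053916 = -2.2257
Critical value: z_0.025 = ±1.960
p-value = 0.0260
Decision: reject H₀ at α = 0.05

Answer: z = -2.2257, reject H₀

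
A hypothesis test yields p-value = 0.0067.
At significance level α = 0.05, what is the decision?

Answer: reject H₀

Derivation:
Compare p-value to α:
0.0067 < 0.05
Decision: reject H₀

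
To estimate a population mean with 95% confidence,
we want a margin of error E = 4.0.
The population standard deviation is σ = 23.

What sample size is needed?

Answer: n = 128

Derivation:
z_0.025 = 1.960
n = (z×σ/E)² = (1.960×23/4.0)²
n = 127.0129
Round up: n = 128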